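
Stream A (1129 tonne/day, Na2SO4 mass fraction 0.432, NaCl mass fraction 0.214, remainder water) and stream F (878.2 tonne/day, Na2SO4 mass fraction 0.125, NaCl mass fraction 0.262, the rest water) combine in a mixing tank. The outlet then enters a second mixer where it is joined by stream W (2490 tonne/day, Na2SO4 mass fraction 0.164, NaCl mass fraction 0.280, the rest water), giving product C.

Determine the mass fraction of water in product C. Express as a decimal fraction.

0.516

Overall, product flow = 4497.2 tonne/day.
water in = 1129×0.354 + 878.2×0.613 + 2490×0.556 = 2322.4 tonne/day.
water fraction in C = 0.516.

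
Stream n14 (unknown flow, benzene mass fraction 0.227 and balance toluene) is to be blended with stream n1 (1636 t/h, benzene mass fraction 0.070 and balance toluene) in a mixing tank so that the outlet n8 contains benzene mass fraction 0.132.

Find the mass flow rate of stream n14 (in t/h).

Let n14 be the unknown flow. Total out = 1636 + n14.
benzene balance: 114.52 + 0.227·n14 = 0.132·(1636 + n14)
(0.227 − 0.132)·n14 = 0.132×1636 − 114.52 = 101.43
n14 = 101.43 / 0.095 = 1067.7 t/h

1068 t/h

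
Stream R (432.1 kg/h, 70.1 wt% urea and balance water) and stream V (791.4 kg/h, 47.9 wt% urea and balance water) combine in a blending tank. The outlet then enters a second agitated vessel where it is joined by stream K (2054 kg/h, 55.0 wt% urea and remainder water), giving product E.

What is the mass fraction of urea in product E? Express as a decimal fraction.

Overall, product flow = 3277.5 kg/h.
urea in = 432.1×0.701 + 791.4×0.479 + 2054×0.550 = 1811.7 kg/h.
urea fraction in E = 0.5528.

0.5528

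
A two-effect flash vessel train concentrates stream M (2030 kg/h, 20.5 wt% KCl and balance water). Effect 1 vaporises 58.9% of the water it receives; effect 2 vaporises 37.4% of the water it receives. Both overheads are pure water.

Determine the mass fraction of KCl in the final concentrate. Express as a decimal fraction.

water in feed = 2030×0.795 = 1613.9 kg/h.
After stage 1: water left = (1−0.589)×1613.9 = 663.29; stream total = 1079.4 kg/h.
After stage 2: water left = (1−0.374)×663.29 = 415.22; final concentrate = 831.37 kg/h.
KCl fraction = 416.15/831.37 = 0.5006.

0.5006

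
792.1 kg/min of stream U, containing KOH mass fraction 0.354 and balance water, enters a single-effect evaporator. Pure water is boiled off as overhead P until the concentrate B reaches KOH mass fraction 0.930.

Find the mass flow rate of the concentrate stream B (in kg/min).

301.5 kg/min

KOH is conserved: 792.1×0.354 = 280.4 kg/min all reports to the concentrate.
Concentrate = 280.4/(target fraction) = 301.51 kg/min.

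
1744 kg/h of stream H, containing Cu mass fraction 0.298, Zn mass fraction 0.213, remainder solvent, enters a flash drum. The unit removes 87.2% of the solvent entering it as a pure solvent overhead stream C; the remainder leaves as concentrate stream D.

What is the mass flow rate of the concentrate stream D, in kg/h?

solvent entering = 1744×0.489 = 852.82 kg/h; overhead removed = 0.872×852.82 = 743.66 kg/h.
Concentrate = 1744 − 743.66 = 1000.3 kg/h.

1000 kg/h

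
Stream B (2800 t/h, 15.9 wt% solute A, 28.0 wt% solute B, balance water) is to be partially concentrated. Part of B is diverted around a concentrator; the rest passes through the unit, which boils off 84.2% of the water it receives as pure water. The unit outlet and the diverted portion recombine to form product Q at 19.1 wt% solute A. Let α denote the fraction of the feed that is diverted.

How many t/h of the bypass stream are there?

All 2800×0.159 = 445.2 t/h of solute A reaches Q, so Q = 445.2/0.191 = 2330.9 t/h and vapour = 469.11 t/h.
The evaporator receives (1−α)·2800 of feed at 0.561 water and removes 0.842 of that water:
0.842×0.561×(1−α)×2800 = 469.11
(1−α) = 469.11/1322.6 = 0.3547;  α = 0.6453.
Bypass flow = 0.6453×2800 = 1806.9 t/h.

1807 t/h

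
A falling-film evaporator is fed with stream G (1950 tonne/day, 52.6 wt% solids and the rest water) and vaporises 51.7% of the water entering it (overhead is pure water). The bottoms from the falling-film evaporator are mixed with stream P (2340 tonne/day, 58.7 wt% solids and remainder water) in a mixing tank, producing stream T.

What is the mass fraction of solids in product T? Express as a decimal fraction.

Vapour removed = 0.517×0.474×1950 = 477.86 tonne/day; concentrate = 1472.1 tonne/day.
solids reaching the mixer = 1025.7 (from concentrate) + 2340×0.587 = 2399.3 tonne/day.
Product flow = 1472.1 + 2340 = 3812.1 tonne/day; solids fraction = 0.629.

0.629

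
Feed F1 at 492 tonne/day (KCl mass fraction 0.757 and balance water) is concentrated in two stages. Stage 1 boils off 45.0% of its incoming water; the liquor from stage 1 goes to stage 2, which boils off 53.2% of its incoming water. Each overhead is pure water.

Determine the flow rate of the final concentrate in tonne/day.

water in feed = 492×0.243 = 119.56 tonne/day.
After stage 1: water left = (1−0.450)×119.56 = 65.756; stream total = 438.2 tonne/day.
After stage 2: water left = (1−0.532)×65.756 = 30.774; final concentrate = 403.22 tonne/day.

403.2 tonne/day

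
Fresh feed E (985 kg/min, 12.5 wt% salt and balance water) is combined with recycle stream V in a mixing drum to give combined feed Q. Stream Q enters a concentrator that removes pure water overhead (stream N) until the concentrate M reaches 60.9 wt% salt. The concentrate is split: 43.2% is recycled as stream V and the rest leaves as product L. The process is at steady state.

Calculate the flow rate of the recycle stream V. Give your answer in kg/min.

153.8 kg/min

Overall salt balance (none leaves overhead): salt in fresh feed = salt in product, i.e. 985×0.125 = (1−0.432)·M·0.609.
M = 123.12/(0.609×0.568) = 355.94 kg/min.
Recycle V = 0.432×355.94 = 153.77 kg/min.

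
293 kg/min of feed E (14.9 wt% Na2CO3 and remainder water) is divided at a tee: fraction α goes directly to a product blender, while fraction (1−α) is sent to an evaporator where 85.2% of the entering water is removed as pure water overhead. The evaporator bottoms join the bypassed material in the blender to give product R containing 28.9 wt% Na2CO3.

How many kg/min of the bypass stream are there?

All 293×0.149 = 43.657 kg/min of Na2CO3 reaches R, so R = 43.657/0.289 = 151.06 kg/min and vapour = 141.94 kg/min.
The evaporator receives (1−α)·293 of feed at 0.851 water and removes 0.852 of that water:
0.852×0.851×(1−α)×293 = 141.94
(1−α) = 141.94/212.44 = 0.6681;  α = 0.3319.
Bypass flow = 0.3319×293 = 97.238 kg/min.

97.24 kg/min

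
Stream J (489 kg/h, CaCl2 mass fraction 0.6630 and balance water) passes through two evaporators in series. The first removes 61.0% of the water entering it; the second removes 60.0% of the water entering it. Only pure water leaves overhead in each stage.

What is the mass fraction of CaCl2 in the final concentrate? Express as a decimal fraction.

0.9265

water in feed = 489×0.337 = 164.79 kg/h.
After stage 1: water left = (1−0.610)×164.79 = 64.269; stream total = 388.48 kg/h.
After stage 2: water left = (1−0.600)×64.269 = 25.708; final concentrate = 349.91 kg/h.
CaCl2 fraction = 324.21/349.91 = 0.9265.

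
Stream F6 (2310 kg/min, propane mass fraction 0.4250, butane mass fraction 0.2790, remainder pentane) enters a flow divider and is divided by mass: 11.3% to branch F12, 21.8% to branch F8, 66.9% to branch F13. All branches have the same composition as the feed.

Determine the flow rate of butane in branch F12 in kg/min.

Branch F12 total = 0.113×2310 = 261.03 kg/min.
butane in F12 = 0.279×261.03 = 72.827 kg/min.

72.83 kg/min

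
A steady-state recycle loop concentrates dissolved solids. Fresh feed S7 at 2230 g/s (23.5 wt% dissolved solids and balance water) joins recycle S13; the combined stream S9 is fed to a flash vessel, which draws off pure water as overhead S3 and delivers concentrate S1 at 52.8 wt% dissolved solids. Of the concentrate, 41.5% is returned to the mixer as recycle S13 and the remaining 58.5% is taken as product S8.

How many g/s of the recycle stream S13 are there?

704.1 g/s

Overall dissolved solids balance (none leaves overhead): dissolved solids in fresh feed = dissolved solids in product, i.e. 2230×0.235 = (1−0.415)·S1·0.528.
S1 = 524.05/(0.528×0.585) = 1696.6 g/s.
Recycle S13 = 0.415×1696.6 = 704.09 g/s.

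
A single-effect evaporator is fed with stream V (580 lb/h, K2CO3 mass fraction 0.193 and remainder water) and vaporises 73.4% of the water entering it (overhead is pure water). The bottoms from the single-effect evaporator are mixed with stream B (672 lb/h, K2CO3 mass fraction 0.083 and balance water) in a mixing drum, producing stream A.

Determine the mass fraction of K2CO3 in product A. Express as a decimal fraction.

0.185

Vapour removed = 0.734×0.807×580 = 343.56 lb/h; concentrate = 236.44 lb/h.
K2CO3 reaching the mixer = 111.94 (from concentrate) + 672×0.083 = 167.72 lb/h.
Product flow = 236.44 + 672 = 908.44 lb/h; K2CO3 fraction = 0.185.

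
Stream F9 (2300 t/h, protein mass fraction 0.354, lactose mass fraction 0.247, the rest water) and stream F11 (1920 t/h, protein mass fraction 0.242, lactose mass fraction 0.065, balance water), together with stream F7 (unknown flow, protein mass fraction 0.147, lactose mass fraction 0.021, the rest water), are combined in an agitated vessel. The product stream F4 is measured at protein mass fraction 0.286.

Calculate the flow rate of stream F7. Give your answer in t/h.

517.4 t/h

Let F7 be the unknown flow. Total out = 4220 + F7.
protein balance: 1278.8 + 0.147·F7 = 0.286·(4220 + F7)
(0.147 − 0.286)·F7 = 0.286×4220 − 1278.8 = -71.92
F7 = -71.92 / -0.139 = 517.41 t/h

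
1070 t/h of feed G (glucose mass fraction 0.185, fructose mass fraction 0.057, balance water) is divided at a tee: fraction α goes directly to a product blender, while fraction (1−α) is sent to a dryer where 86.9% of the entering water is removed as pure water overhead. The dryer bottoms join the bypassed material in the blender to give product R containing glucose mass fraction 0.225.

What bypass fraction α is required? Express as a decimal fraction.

All 1070×0.185 = 197.95 t/h of glucose reaches R, so R = 197.95/0.225 = 879.78 t/h and vapour = 190.22 t/h.
The evaporator receives (1−α)·1070 of feed at 0.758 water and removes 0.869 of that water:
0.869×0.758×(1−α)×1070 = 190.22
(1−α) = 190.22/704.81 = 0.2699;  α = 0.7301.

0.730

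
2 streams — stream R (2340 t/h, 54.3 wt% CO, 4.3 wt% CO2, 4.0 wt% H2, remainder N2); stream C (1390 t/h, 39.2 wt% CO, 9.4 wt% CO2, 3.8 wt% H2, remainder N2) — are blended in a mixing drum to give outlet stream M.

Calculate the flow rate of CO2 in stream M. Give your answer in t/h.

231.3 t/h

CO2 out = CO2 in = 2340×0.043 + 1390×0.094 = 231.28 t/h.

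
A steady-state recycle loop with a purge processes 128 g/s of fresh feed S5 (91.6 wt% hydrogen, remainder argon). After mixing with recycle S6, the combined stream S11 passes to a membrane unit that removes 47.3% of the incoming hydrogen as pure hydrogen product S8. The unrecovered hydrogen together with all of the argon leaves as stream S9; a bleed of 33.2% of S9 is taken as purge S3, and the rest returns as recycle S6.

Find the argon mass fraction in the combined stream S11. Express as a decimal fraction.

0.152

argon enters only via S5 and leaves only via the purge: 128×0.084 = 0.332×(argon in S9), and the membrane unit passes all argon, so argon in S11 = argon in S9 = 32.386 g/s.
hydrogen in S11: m_A = 128×0.916 + (1−0.332)·(1−0.473)·m_A, so m_A = 117.25/0.6480 = 180.95 g/s.
S11 = 180.95 + 32.386 = 213.33 g/s.
argon fraction in S11 = 32.386/213.33 = 0.152.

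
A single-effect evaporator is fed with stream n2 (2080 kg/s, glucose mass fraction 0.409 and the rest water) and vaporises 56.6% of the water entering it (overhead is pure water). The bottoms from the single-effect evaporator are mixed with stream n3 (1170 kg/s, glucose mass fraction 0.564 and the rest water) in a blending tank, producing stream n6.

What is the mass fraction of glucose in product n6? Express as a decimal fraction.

Vapour removed = 0.566×0.591×2080 = 695.77 kg/s; concentrate = 1384.2 kg/s.
glucose reaching the mixer = 850.72 (from concentrate) + 1170×0.564 = 1510.6 kg/s.
Product flow = 1384.2 + 1170 = 2554.2 kg/s; glucose fraction = 0.591.

0.591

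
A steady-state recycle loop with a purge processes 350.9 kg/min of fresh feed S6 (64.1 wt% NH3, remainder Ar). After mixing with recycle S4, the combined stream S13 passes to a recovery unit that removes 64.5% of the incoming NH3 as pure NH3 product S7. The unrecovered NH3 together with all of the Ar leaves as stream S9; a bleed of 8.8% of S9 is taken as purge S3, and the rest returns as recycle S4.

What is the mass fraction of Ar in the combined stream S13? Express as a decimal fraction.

Ar enters only via S6 and leaves only via the purge: 350.9×0.359 = 0.088×(Ar in S9), and the recovery unit passes all Ar, so Ar in S13 = Ar in S9 = 1431.5 kg/min.
NH3 in S13: m_A = 350.9×0.641 + (1−0.088)·(1−0.645)·m_A, so m_A = 224.93/0.6762 = 332.61 kg/min.
S13 = 332.61 + 1431.5 = 1764.1 kg/min.
Ar fraction in S13 = 1431.5/1764.1 = 0.8115.

0.8115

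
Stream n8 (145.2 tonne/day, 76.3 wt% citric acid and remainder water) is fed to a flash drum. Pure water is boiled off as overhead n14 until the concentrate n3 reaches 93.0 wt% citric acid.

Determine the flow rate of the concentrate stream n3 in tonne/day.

119.1 tonne/day

citric acid is conserved: 145.2×0.763 = 110.79 tonne/day all reports to the concentrate.
Concentrate = 110.79/(target fraction) = 119.13 tonne/day.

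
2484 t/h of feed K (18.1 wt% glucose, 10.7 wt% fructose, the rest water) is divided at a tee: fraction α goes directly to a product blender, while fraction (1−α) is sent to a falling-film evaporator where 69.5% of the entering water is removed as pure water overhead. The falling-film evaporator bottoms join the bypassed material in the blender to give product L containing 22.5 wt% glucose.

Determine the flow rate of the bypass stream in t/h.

All 2484×0.181 = 449.6 t/h of glucose reaches L, so L = 449.6/0.225 = 1998.2 t/h and vapour = 485.76 t/h.
The evaporator receives (1−α)·2484 of feed at 0.712 water and removes 0.695 of that water:
0.695×0.712×(1−α)×2484 = 485.76
(1−α) = 485.76/1229.2 = 0.3952;  α = 0.6048.
Bypass flow = 0.6048×2484 = 1502.3 t/h.

1502 t/h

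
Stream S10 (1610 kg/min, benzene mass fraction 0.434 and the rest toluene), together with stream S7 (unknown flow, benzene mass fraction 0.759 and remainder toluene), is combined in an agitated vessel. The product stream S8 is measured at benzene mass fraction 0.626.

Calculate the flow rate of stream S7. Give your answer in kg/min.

2324 kg/min

Let S7 be the unknown flow. Total out = 1610 + S7.
benzene balance: 698.74 + 0.759·S7 = 0.626·(1610 + S7)
(0.759 − 0.626)·S7 = 0.626×1610 − 698.74 = 309.12
S7 = 309.12 / 0.133 = 2324.2 kg/min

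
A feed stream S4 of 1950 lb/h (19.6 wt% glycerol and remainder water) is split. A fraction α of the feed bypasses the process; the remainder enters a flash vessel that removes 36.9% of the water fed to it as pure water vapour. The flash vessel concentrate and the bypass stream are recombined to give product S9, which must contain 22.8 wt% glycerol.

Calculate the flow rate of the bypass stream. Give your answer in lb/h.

1027 lb/h

All 1950×0.196 = 382.2 lb/h of glycerol reaches S9, so S9 = 382.2/0.228 = 1676.3 lb/h and vapour = 273.68 lb/h.
The evaporator receives (1−α)·1950 of feed at 0.804 water and removes 0.369 of that water:
0.369×0.804×(1−α)×1950 = 273.68
(1−α) = 273.68/578.52 = 0.4731;  α = 0.5269.
Bypass flow = 0.5269×1950 = 1027.5 lb/h.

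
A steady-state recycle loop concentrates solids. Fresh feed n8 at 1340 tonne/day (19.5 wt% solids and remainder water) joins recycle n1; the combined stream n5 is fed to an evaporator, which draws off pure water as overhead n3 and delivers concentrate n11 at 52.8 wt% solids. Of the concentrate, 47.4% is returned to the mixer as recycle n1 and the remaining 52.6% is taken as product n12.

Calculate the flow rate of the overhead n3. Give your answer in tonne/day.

Overall solids balance (none leaves overhead): solids in fresh feed = solids in product, i.e. 1340×0.195 = (1−0.474)·n11·0.528.
n11 = 261.3/(0.528×0.526) = 940.85 tonne/day.
Recycle n1 = 0.474×940.85 = 445.96 tonne/day.
Combined feed n5 = 1340 + 445.96 = 1786 tonne/day.
Overhead n3 = n5 − n11 = 1786 − 940.85 = 845.11 tonne/day.

845.1 tonne/day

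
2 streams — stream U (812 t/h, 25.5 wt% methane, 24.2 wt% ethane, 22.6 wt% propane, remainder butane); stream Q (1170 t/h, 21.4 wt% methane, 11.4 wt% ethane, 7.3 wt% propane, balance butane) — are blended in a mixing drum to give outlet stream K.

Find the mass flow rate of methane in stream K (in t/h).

457.4 t/h

methane out = methane in = 812×0.255 + 1170×0.214 = 457.44 t/h.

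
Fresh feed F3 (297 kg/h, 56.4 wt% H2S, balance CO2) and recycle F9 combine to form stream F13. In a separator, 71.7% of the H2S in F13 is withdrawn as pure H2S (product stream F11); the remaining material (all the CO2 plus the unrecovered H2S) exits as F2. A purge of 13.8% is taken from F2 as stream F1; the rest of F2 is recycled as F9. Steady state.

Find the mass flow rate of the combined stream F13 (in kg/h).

1160 kg/h

CO2 enters only via F3 and leaves only via the purge: 297×0.436 = 0.138×(CO2 in F2), and the separator passes all CO2, so CO2 in F13 = CO2 in F2 = 938.35 kg/h.
H2S in F13: m_A = 297×0.564 + (1−0.138)·(1−0.717)·m_A, so m_A = 167.51/0.7561 = 221.56 kg/h.
F13 = 221.56 + 938.35 = 1159.9 kg/h.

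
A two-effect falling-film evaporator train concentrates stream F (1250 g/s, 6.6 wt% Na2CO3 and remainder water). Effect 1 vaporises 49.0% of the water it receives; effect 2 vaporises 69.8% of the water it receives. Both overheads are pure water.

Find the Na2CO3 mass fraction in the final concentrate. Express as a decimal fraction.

water in feed = 1250×0.934 = 1167.5 g/s.
After stage 1: water left = (1−0.490)×1167.5 = 595.42; stream total = 677.92 g/s.
After stage 2: water left = (1−0.698)×595.42 = 179.82; final concentrate = 262.32 g/s.
Na2CO3 fraction = 82.5/262.32 = 0.315.

0.315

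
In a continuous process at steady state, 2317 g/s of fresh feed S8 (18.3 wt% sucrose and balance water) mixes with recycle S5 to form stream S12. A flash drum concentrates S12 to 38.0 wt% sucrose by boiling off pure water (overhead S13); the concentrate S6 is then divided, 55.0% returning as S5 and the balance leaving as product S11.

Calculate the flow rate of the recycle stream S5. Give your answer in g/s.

1364 g/s

Overall sucrose balance (none leaves overhead): sucrose in fresh feed = sucrose in product, i.e. 2317×0.183 = (1−0.550)·S6·0.380.
S6 = 424.01/(0.380×0.450) = 2479.6 g/s.
Recycle S5 = 0.550×2479.6 = 1363.8 g/s.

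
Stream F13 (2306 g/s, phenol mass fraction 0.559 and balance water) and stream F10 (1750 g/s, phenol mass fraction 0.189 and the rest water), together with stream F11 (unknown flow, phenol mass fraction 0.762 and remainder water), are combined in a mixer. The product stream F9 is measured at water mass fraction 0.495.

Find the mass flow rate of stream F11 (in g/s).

Let F11 be the unknown flow. Total out = 4056 + F11.
water balance: 2436.2 + 0.238·F11 = 0.495·(4056 + F11)
(0.238 − 0.495)·F11 = 0.495×4056 − 2436.2 = -428.48
F11 = -428.48 / -0.257 = 1667.2 g/s

1667 g/s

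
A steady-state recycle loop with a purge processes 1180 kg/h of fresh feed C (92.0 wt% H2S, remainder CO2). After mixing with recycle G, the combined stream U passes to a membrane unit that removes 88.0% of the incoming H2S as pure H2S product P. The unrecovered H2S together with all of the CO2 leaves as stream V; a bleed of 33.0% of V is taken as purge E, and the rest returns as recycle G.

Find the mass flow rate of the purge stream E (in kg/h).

141.1 kg/h

CO2 enters only via C and leaves only via the purge: 1180×0.080 = 0.330×(CO2 in V), and the membrane unit passes all CO2, so CO2 in U = CO2 in V = 286.06 kg/h.
H2S in U: m_A = 1180×0.920 + (1−0.330)·(1−0.880)·m_A, so m_A = 1085.6/0.9196 = 1180.5 kg/h.
V = (1−0.880)×1180.5 + 286.06 = 427.72 kg/h.
Purge E = 0.330×427.72 = 141.15 kg/h.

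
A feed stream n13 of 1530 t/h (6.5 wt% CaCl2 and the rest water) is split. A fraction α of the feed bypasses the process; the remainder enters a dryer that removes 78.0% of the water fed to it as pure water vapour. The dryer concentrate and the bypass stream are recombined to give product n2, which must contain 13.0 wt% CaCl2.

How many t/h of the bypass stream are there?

All 1530×0.065 = 99.45 t/h of CaCl2 reaches n2, so n2 = 99.45/0.130 = 765 t/h and vapour = 765 t/h.
The evaporator receives (1−α)·1530 of feed at 0.935 water and removes 0.780 of that water:
0.780×0.935×(1−α)×1530 = 765
(1−α) = 765/1115.8 = 0.6856;  α = 0.3144.
Bypass flow = 0.3144×1530 = 481.05 t/h.

481 t/h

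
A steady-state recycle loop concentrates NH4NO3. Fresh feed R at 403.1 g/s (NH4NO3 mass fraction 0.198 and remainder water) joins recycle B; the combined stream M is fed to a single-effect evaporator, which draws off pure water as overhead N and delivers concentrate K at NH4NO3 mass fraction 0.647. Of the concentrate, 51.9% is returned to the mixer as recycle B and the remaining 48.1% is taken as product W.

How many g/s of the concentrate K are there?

Overall NH4NO3 balance (none leaves overhead): NH4NO3 in fresh feed = NH4NO3 in product, i.e. 403.1×0.198 = (1−0.519)·K·0.647.
K = 79.814/(0.647×0.481) = 256.47 g/s.

256.5 g/s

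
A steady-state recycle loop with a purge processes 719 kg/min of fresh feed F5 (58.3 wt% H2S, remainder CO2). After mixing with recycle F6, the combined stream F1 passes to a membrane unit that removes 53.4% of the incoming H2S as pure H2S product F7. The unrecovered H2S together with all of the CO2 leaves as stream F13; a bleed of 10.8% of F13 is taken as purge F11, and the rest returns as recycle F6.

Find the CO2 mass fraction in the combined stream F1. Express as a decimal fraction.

0.795

CO2 enters only via F5 and leaves only via the purge: 719×0.417 = 0.108×(CO2 in F13), and the membrane unit passes all CO2, so CO2 in F1 = CO2 in F13 = 2776.1 kg/min.
H2S in F1: m_A = 719×0.583 + (1−0.108)·(1−0.534)·m_A, so m_A = 419.18/0.5843 = 717.37 kg/min.
F1 = 717.37 + 2776.1 = 3493.5 kg/min.
CO2 fraction in F1 = 2776.1/3493.5 = 0.795.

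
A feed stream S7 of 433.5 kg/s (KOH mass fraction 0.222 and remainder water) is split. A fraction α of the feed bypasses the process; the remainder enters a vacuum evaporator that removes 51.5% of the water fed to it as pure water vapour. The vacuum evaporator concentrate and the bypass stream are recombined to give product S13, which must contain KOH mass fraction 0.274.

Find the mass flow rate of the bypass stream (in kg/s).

228.2 kg/s

All 433.5×0.222 = 96.237 kg/s of KOH reaches S13, so S13 = 96.237/0.274 = 351.23 kg/s and vapour = 82.27 kg/s.
The evaporator receives (1−α)·433.5 of feed at 0.778 water and removes 0.515 of that water:
0.515×0.778×(1−α)×433.5 = 82.27
(1−α) = 82.27/173.69 = 0.4737;  α = 0.5263.
Bypass flow = 0.5263×433.5 = 228.17 kg/s.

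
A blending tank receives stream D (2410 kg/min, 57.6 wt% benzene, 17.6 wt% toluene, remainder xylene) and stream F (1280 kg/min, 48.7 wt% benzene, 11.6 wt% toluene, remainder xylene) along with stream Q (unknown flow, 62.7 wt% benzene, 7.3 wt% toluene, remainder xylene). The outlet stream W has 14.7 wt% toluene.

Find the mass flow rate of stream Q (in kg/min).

408.2 kg/min

Let Q be the unknown flow. Total out = 3690 + Q.
toluene balance: 572.64 + 0.073·Q = 0.147·(3690 + Q)
(0.073 − 0.147)·Q = 0.147×3690 − 572.64 = -30.21
Q = -30.21 / -0.074 = 408.24 kg/min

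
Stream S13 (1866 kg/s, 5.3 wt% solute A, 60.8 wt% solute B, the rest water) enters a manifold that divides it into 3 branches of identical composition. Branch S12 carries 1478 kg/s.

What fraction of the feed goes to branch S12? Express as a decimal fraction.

Fraction to S12 = 1478/1866 = 0.7921.

0.792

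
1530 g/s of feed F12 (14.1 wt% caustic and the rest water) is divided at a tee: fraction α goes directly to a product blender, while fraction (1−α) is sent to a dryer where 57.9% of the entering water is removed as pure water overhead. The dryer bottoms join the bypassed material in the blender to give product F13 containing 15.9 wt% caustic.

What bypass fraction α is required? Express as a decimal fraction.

0.772

All 1530×0.141 = 215.73 g/s of caustic reaches F13, so F13 = 215.73/0.159 = 1356.8 g/s and vapour = 173.21 g/s.
The evaporator receives (1−α)·1530 of feed at 0.859 water and removes 0.579 of that water:
0.579×0.859×(1−α)×1530 = 173.21
(1−α) = 173.21/760.96 = 0.2276;  α = 0.7724.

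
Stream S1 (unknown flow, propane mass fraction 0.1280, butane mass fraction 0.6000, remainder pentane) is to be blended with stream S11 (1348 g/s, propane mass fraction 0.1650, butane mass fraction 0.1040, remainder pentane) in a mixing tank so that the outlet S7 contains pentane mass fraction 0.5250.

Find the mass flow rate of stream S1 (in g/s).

Let S1 be the unknown flow. Total out = 1348 + S1.
pentane balance: 985.39 + 0.272·S1 = 0.525·(1348 + S1)
(0.272 − 0.525)·S1 = 0.525×1348 − 985.39 = -277.69
S1 = -277.69 / -0.253 = 1097.6 g/s

1098 g/s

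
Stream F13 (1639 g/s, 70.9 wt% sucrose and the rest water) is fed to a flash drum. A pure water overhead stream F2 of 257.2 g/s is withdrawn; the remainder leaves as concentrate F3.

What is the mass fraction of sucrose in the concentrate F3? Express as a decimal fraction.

sucrose is not removed: 1639×0.709 = 1162.1 g/s of sucrose enters F3.
Concentrate = 1639 − 257.2 = 1381.8 g/s.
Mass fraction = 1162.1/1381.8 = 0.841.

0.841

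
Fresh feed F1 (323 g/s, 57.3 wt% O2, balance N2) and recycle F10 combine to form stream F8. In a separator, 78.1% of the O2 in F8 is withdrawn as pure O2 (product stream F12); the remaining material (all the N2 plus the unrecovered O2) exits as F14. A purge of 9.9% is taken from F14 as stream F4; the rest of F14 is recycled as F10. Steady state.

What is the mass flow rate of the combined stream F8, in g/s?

1624 g/s

N2 enters only via F1 and leaves only via the purge: 323×0.427 = 0.099×(N2 in F14), and the separator passes all N2, so N2 in F8 = N2 in F14 = 1393.1 g/s.
O2 in F8: m_A = 323×0.573 + (1−0.099)·(1−0.781)·m_A, so m_A = 185.08/0.8027 = 230.58 g/s.
F8 = 230.58 + 1393.1 = 1623.7 g/s.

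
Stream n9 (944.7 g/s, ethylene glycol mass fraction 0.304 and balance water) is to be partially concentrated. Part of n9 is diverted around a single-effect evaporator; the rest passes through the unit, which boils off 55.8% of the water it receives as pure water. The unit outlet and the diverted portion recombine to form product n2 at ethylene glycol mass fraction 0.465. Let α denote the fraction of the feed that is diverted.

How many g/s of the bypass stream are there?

All 944.7×0.304 = 287.19 g/s of ethylene glycol reaches n2, so n2 = 287.19/0.465 = 617.61 g/s and vapour = 327.09 g/s.
The evaporator receives (1−α)·944.7 of feed at 0.696 water and removes 0.558 of that water:
0.558×0.696×(1−α)×944.7 = 327.09
(1−α) = 327.09/366.89 = 0.8915;  α = 0.1085.
Bypass flow = 0.1085×944.7 = 102.48 g/s.

102.5 g/s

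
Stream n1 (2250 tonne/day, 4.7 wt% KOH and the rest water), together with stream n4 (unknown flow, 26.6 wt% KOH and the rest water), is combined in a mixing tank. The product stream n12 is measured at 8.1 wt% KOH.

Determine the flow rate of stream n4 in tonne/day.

413.5 tonne/day

Let n4 be the unknown flow. Total out = 2250 + n4.
KOH balance: 105.75 + 0.266·n4 = 0.081·(2250 + n4)
(0.266 − 0.081)·n4 = 0.081×2250 − 105.75 = 76.5
n4 = 76.5 / 0.185 = 413.51 tonne/day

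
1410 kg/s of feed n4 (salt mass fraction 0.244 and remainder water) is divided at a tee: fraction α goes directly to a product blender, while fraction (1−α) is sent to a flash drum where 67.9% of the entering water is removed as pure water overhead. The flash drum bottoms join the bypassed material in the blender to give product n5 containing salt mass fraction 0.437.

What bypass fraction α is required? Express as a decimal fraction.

All 1410×0.244 = 344.04 kg/s of salt reaches n5, so n5 = 344.04/0.437 = 787.28 kg/s and vapour = 622.72 kg/s.
The evaporator receives (1−α)·1410 of feed at 0.756 water and removes 0.679 of that water:
0.679×0.756×(1−α)×1410 = 622.72
(1−α) = 622.72/723.79 = 0.8604;  α = 0.1396.

0.140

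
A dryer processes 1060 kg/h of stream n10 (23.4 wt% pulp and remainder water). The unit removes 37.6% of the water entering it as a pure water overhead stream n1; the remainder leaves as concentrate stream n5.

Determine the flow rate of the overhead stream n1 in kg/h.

305.3 kg/h

water entering = 1060×0.766 = 811.96 kg/h; overhead removed = 0.376×811.96 = 305.3 kg/h.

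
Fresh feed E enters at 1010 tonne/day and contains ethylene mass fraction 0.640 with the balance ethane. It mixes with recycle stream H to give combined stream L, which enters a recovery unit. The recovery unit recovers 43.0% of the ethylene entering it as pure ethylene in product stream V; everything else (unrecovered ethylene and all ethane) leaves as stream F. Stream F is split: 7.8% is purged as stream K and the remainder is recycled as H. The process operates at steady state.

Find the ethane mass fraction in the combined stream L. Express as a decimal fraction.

ethane enters only via E and leaves only via the purge: 1010×0.360 = 0.078×(ethane in F), and the recovery unit passes all ethane, so ethane in L = ethane in F = 4661.5 tonne/day.
ethylene in L: m_A = 1010×0.640 + (1−0.078)·(1−0.430)·m_A, so m_A = 646.4/0.4745 = 1362.4 tonne/day.
L = 1362.4 + 4661.5 = 6023.9 tonne/day.
ethane fraction in L = 4661.5/6023.9 = 0.774.

0.774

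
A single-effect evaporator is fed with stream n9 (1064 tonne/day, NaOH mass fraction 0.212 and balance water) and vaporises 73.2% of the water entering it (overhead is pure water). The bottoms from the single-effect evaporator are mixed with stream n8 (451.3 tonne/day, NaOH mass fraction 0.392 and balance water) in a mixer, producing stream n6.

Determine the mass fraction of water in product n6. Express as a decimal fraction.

0.554

Vapour removed = 0.732×0.788×1064 = 613.73 tonne/day; concentrate = 450.27 tonne/day.
water reaching the mixer = 224.7 (from concentrate) + 451.3×0.608 = 499.09 tonne/day.
Product flow = 450.27 + 451.3 = 901.57 tonne/day; water fraction = 0.554.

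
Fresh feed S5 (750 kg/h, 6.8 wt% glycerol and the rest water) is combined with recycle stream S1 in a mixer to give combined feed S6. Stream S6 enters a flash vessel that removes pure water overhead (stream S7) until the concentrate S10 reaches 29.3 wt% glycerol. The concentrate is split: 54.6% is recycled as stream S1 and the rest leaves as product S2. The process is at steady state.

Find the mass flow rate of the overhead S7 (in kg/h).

Overall glycerol balance (none leaves overhead): glycerol in fresh feed = glycerol in product, i.e. 750×0.068 = (1−0.546)·S10·0.293.
S10 = 51/(0.293×0.454) = 383.4 kg/h.
Recycle S1 = 0.546×383.4 = 209.33 kg/h.
Combined feed S6 = 750 + 209.33 = 959.33 kg/h.
Overhead S7 = S6 − S10 = 959.33 − 383.4 = 575.94 kg/h.

575.9 kg/h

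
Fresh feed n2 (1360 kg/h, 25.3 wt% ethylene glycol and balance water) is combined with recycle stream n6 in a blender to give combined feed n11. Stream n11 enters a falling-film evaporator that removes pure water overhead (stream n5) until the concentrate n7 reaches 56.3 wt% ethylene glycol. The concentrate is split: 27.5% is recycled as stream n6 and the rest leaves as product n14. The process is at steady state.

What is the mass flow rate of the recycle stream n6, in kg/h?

Overall ethylene glycol balance (none leaves overhead): ethylene glycol in fresh feed = ethylene glycol in product, i.e. 1360×0.253 = (1−0.275)·n7·0.563.
n7 = 344.08/(0.563×0.725) = 842.97 kg/h.
Recycle n6 = 0.275×842.97 = 231.82 kg/h.

231.8 kg/h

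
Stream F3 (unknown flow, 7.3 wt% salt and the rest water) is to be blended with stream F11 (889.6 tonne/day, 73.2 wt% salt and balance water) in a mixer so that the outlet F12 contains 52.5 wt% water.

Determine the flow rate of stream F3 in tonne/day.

568.7 tonne/day

Let F3 be the unknown flow. Total out = 889.6 + F3.
water balance: 238.41 + 0.927·F3 = 0.525·(889.6 + F3)
(0.927 − 0.525)·F3 = 0.525×889.6 − 238.41 = 228.63
F3 = 228.63 / 0.402 = 568.72 tonne/day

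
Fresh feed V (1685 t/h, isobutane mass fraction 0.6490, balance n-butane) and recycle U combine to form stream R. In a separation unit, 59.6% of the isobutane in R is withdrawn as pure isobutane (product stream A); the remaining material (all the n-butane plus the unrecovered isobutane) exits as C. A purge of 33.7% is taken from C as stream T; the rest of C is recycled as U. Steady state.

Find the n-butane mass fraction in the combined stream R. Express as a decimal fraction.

n-butane enters only via V and leaves only via the purge: 1685×0.351 = 0.337×(n-butane in C), and the separation unit passes all n-butane, so n-butane in R = n-butane in C = 1755 t/h.
isobutane in R: m_A = 1685×0.649 + (1−0.337)·(1−0.596)·m_A, so m_A = 1093.6/0.7321 = 1493.6 t/h.
R = 1493.6 + 1755 = 3248.6 t/h.
n-butane fraction in R = 1755/3248.6 = 0.5402.

0.5402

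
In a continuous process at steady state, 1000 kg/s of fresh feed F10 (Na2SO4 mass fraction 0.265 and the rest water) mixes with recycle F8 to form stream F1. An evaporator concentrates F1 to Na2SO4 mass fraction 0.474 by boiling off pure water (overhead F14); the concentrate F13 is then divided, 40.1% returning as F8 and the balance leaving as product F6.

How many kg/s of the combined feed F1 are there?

1374 kg/s

Overall Na2SO4 balance (none leaves overhead): Na2SO4 in fresh feed = Na2SO4 in product, i.e. 1000×0.265 = (1−0.401)·F13·0.474.
F13 = 265/(0.474×0.599) = 933.34 kg/s.
Recycle F8 = 0.401×933.34 = 374.27 kg/s.
Combined feed F1 = 1000 + 374.27 = 1374.3 kg/s.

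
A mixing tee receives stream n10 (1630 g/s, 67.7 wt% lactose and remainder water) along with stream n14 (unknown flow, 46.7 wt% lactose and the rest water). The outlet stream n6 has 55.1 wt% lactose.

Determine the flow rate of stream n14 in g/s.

2445 g/s

Let n14 be the unknown flow. Total out = 1630 + n14.
lactose balance: 1103.5 + 0.467·n14 = 0.551·(1630 + n14)
(0.467 − 0.551)·n14 = 0.551×1630 − 1103.5 = -205.38
n14 = -205.38 / -0.084 = 2445 g/s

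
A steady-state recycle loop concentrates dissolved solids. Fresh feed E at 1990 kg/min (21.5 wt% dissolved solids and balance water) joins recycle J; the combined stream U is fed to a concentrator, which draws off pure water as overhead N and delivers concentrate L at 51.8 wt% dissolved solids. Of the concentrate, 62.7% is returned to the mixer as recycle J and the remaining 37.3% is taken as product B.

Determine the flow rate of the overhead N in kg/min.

1164 kg/min

Overall dissolved solids balance (none leaves overhead): dissolved solids in fresh feed = dissolved solids in product, i.e. 1990×0.215 = (1−0.627)·L·0.518.
L = 427.85/(0.518×0.373) = 2214.4 kg/min.
Recycle J = 0.627×2214.4 = 1388.4 kg/min.
Combined feed U = 1990 + 1388.4 = 3378.4 kg/min.
Overhead N = U − L = 3378.4 − 2214.4 = 1164 kg/min.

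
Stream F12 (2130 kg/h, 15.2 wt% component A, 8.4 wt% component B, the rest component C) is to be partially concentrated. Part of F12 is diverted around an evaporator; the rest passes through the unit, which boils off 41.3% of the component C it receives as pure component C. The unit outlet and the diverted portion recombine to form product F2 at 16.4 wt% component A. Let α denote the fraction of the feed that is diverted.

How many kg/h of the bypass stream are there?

All 2130×0.152 = 323.76 kg/h of component A reaches F2, so F2 = 323.76/0.164 = 1974.1 kg/h and vapour = 155.85 kg/h.
The evaporator receives (1−α)·2130 of feed at 0.764 component C and removes 0.413 of that component C:
0.413×0.764×(1−α)×2130 = 155.85
(1−α) = 155.85/672.08 = 0.2319;  α = 0.7681.
Bypass flow = 0.7681×2130 = 1636.1 kg/h.

1636 kg/h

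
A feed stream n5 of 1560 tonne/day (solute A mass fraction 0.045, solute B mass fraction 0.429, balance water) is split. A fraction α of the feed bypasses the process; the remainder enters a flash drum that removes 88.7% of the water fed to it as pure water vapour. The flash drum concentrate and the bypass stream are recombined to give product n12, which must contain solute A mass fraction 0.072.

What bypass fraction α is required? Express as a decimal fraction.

0.196

All 1560×0.045 = 70.2 tonne/day of solute A reaches n12, so n12 = 70.2/0.072 = 975 tonne/day and vapour = 585 tonne/day.
The evaporator receives (1−α)·1560 of feed at 0.526 water and removes 0.887 of that water:
0.887×0.526×(1−α)×1560 = 585
(1−α) = 585/727.84 = 0.8038;  α = 0.1962.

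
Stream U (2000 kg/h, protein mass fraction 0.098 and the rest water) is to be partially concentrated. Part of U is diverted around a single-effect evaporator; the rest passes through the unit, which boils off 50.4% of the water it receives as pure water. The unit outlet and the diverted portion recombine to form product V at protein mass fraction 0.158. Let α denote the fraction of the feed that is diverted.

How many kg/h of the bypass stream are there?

329.3 kg/h

All 2000×0.098 = 196 kg/h of protein reaches V, so V = 196/0.158 = 1240.5 kg/h and vapour = 759.49 kg/h.
The evaporator receives (1−α)·2000 of feed at 0.902 water and removes 0.504 of that water:
0.504×0.902×(1−α)×2000 = 759.49
(1−α) = 759.49/909.22 = 0.8353;  α = 0.1647.
Bypass flow = 0.1647×2000 = 329.34 kg/h.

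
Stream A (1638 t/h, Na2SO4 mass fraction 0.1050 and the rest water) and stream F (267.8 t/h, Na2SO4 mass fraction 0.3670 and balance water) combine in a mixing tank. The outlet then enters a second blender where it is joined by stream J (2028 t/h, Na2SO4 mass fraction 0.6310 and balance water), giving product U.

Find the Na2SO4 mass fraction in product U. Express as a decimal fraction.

0.3940

Overall, product flow = 3933.8 t/h.
Na2SO4 in = 1638×0.105 + 267.8×0.367 + 2028×0.631 = 1549.9 t/h.
Na2SO4 fraction in U = 0.3940.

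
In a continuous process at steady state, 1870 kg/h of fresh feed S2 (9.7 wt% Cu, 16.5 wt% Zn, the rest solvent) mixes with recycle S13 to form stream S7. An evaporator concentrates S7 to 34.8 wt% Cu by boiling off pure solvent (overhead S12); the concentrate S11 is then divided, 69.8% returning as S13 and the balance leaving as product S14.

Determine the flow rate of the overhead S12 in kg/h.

1349 kg/h

Overall Cu balance (none leaves overhead): Cu in fresh feed = Cu in product, i.e. 1870×0.097 = (1−0.698)·S11·0.348.
S11 = 181.39/(0.348×0.302) = 1725.9 kg/h.
Recycle S13 = 0.698×1725.9 = 1204.7 kg/h.
Combined feed S7 = 1870 + 1204.7 = 3074.7 kg/h.
Overhead S12 = S7 − S11 = 3074.7 − 1725.9 = 1348.8 kg/h.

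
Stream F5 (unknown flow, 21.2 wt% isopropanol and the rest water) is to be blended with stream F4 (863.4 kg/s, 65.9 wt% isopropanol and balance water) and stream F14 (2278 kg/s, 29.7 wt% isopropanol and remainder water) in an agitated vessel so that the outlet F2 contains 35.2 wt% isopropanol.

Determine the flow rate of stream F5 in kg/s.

998.4 kg/s

Let F5 be the unknown flow. Total out = 3141.4 + F5.
isopropanol balance: 1245.5 + 0.212·F5 = 0.352·(3141.4 + F5)
(0.212 − 0.352)·F5 = 0.352×3141.4 − 1245.5 = -139.77
F5 = -139.77 / -0.140 = 998.38 kg/s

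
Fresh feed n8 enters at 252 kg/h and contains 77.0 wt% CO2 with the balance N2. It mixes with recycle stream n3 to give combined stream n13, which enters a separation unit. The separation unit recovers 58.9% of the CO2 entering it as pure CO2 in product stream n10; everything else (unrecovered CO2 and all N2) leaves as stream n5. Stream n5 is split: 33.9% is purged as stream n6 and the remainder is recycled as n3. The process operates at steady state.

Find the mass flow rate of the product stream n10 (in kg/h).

CO2 in n13: m_A = 252×0.770 + (1−0.339)·(1−0.589)·m_A, so m_A = 194.04/0.7283 = 266.42 kg/h.
Product n10 = 0.589×266.42 = 156.92 kg/h.

156.9 kg/h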